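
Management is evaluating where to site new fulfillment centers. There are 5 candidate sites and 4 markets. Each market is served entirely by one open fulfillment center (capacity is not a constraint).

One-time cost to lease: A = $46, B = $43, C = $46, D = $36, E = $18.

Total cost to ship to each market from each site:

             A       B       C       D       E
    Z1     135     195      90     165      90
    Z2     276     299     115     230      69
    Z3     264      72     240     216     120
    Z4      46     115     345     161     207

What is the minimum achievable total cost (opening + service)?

For any fixed open set, each market goes to its cheapest open site; total = fixed + service.
{A, B, E}: Z1→E 90, Z2→E 69, Z3→B 72, Z4→A 46. Service 277; fixed 107; total 384.
{A, E}: Z1→E 90, Z2→E 69, Z3→E 120, Z4→A 46. Service 325; fixed 64; total 389.
{B, E}: service 346 + fixed 61 = 407
{A, B, C, D, E}: service 277 + fixed 189 = 466
No other subset beats 384.

Minimum total cost: 384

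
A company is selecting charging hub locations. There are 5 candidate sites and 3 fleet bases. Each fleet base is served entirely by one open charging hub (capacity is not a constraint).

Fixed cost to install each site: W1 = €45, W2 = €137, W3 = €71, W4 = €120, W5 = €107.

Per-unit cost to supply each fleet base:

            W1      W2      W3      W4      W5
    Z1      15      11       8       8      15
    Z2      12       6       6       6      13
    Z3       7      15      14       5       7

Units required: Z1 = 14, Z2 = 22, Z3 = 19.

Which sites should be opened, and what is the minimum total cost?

Open W4 only; minimum total cost 459.

For any fixed open set, each fleet base goes to its cheapest open site; total = fixed + service.
{W4}: Z1→W4 8·14=112, Z2→W4 6·22=132, Z3→W4 5·19=95. Service 339; fixed 120; total 459.
{W1, W3}: Z1→W3 8·14=112, Z2→W3 6·22=132, Z3→W1 7·19=133. Service 377; fixed 116; total 493.
{W1, W4}: Z1→W4 8·14=112, Z2→W4 6·22=132, Z3→W4 5·19=95. Service 339; fixed 165; total 504.
{W1, W2, W3, W4, W5}: Z1→W3 8·14=112, Z2→W2 6·22=132, Z3→W4 5·19=95. Service 339; fixed 480; total 819.
No other subset beats 459.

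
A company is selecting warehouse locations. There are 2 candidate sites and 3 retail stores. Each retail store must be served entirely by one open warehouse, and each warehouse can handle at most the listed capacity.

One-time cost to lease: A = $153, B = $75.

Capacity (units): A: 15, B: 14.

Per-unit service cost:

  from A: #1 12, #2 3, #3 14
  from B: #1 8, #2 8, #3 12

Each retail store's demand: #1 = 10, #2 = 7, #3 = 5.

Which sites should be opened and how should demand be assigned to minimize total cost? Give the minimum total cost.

Minimum total cost: 399

Open {A, B}: #1→B 8·10=80, #2→A 3·7=21, #3→A 14·5=70.
Loads: A carries 12/15, B carries 10/14. Service 171; fixed 228; total 399.
Next best feasible plan costs 464.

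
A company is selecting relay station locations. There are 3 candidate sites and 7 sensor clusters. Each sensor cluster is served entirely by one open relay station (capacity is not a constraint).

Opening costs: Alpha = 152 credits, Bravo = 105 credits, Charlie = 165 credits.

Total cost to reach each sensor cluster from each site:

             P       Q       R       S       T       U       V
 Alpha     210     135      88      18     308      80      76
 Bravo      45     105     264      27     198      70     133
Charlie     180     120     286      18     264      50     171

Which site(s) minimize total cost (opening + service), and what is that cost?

Open Alpha and Bravo; minimum total cost 857.

For any fixed open set, each sensor cluster goes to its cheapest open site; total = fixed + service.
{Alpha, Bravo}: P→Bravo 45, Q→Bravo 105, R→Alpha 88, S→Alpha 18, T→Bravo 198, U→Bravo 70, V→Alpha 76. Service 600; fixed 257; total 857.
{Bravo}: P→Bravo 45, Q→Bravo 105, R→Bravo 264, S→Bravo 27, T→Bravo 198, U→Bravo 70, V→Bravo 133. Service 842; fixed 105; total 947.
{Alpha, Bravo, Charlie}: service 580 + fixed 422 = 1002
No other subset beats 857.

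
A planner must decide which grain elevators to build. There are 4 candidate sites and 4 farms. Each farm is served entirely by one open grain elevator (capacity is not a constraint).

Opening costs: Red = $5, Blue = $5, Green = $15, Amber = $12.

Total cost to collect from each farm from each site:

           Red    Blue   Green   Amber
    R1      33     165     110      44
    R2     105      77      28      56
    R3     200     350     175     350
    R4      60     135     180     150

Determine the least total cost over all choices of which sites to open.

Minimum total cost: 316

For any fixed open set, each farm goes to its cheapest open site; total = fixed + service.
{Red, Green}: R1→Red 33, R2→Green 28, R3→Green 175, R4→Red 60. Service 296; fixed 20; total 316.
{Red, Blue, Green}: service 296 + fixed 25 = 321
{Red, Green, Amber}: service 296 + fixed 32 = 328
{Red, Blue, Green, Amber}: service 296 + fixed 37 = 333
(All 15 nonempty subsets were checked; Red and Green is lowest.)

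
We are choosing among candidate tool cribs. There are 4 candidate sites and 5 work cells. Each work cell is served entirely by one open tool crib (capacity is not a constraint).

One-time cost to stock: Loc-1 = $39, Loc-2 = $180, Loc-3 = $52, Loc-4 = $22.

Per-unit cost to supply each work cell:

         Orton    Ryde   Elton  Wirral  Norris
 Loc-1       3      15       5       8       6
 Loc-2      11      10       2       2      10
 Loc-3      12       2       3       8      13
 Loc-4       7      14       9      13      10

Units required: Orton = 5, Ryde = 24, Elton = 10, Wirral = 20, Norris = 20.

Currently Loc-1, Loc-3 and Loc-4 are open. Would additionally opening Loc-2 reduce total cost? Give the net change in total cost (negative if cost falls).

No — net change +50 (cost rises by 50).

Current service cost with {Loc-1, Loc-3, Loc-4}: 373.
Adding Loc-2: each work cell re-picks its cheapest; new service cost 243, saving 130.
Extra fixed cost: 180. Net change = 180 − 130 = 50.
(Totals: 486 → 536.)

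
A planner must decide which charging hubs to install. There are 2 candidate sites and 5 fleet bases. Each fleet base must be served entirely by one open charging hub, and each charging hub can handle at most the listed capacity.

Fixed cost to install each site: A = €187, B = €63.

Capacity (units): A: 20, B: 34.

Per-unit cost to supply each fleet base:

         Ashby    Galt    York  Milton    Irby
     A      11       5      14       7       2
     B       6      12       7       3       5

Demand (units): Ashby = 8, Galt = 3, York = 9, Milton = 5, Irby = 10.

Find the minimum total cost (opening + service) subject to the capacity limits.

Open {A, B}: Ashby→B 6·8=48, Galt→A 5·3=15, York→B 7·9=63, Milton→B 3·5=15, Irby→A 2·10=20.
Loads: A carries 13/20, B carries 22/34. Service 161; fixed 250; total 411.
Next best feasible plan costs 431.

Minimum total cost: 411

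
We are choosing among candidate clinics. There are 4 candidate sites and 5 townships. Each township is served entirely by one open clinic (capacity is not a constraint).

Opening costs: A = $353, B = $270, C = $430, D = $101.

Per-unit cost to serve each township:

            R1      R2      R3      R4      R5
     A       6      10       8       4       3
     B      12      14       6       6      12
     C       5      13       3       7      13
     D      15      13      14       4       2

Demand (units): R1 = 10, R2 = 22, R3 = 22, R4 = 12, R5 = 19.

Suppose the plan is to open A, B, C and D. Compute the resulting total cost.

Each township is assigned to its cheapest site among the open ones.
{A, B, C, D}: R1→C 5·10=50, R2→A 10·22=220, R3→C 3·22=66, R4→A 4·12=48, R5→D 2·19=38. Service 422; fixed 1154; total 1576.

Total cost: 1576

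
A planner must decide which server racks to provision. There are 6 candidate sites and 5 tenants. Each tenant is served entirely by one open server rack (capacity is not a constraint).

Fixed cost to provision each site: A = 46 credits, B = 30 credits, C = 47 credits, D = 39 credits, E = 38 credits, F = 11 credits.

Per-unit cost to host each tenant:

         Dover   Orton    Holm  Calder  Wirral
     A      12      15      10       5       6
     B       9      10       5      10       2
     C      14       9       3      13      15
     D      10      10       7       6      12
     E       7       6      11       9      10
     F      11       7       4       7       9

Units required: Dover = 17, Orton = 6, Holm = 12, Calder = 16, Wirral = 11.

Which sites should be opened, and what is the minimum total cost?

For any fixed open set, each tenant goes to its cheapest open site; total = fixed + service.
{B, E, F}: Dover→E 7·17=119, Orton→E 6·6=36, Holm→F 4·12=48, Calder→F 7·16=112, Wirral→B 2·11=22. Service 337; fixed 79; total 416.
{B, F}: Dover→B 9·17=153, Orton→F 7·6=42, Holm→F 4·12=48, Calder→F 7·16=112, Wirral→B 2·11=22. Service 377; fixed 41; total 418.
{A, B, E, F}: service 305 + fixed 125 = 430
{A, B, C, D, E, F}: service 293 + fixed 211 = 504
No other subset beats 416.

Open B, E and F; minimum total cost 416.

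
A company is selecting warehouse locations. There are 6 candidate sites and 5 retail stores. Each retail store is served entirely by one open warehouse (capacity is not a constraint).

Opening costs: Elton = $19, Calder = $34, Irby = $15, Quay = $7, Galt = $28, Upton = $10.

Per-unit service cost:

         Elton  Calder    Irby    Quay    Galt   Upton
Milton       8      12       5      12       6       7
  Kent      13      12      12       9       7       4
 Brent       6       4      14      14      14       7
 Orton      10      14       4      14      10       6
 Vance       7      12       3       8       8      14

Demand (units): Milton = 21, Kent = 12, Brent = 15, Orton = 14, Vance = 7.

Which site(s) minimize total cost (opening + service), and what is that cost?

For any fixed open set, each retail store goes to its cheapest open site; total = fixed + service.
{Calder, Irby, Upton}: Milton→Irby 5·21=105, Kent→Upton 4·12=48, Brent→Calder 4·15=60, Orton→Irby 4·14=56, Vance→Irby 3·7=21. Service 290; fixed 59; total 349.
{Calder, Irby, Quay, Upton}: Milton→Irby 5·21=105, Kent→Upton 4·12=48, Brent→Calder 4·15=60, Orton→Irby 4·14=56, Vance→Irby 3·7=21. Service 290; fixed 66; total 356.
{Irby, Upton}: service 335 + fixed 25 = 360
{Elton, Calder, Irby, Quay, Galt, Upton}: service 290 + fixed 113 = 403
No other subset beats 349.

Open Calder, Irby and Upton; minimum total cost 349.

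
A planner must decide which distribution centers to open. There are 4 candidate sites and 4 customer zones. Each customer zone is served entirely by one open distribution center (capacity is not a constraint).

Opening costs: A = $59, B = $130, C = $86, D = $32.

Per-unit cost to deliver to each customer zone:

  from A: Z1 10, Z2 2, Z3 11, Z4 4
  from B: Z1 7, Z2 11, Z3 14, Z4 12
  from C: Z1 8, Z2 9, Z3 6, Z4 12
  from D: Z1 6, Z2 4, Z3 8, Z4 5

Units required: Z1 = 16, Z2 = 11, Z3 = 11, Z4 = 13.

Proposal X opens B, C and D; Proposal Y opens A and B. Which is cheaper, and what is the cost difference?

Proposal X: {B, C, D}: Z1→D 6·16=96, Z2→D 4·11=44, Z3→C 6·11=66, Z4→D 5·13=65. Service 271; fixed 248; total 519.
Proposal Y: {A, B}: Z1→B 7·16=112, Z2→A 2·11=22, Z3→A 11·11=121, Z4→A 4·13=52. Service 307; fixed 189; total 496.
Difference: |519 − 496| = 23.

Proposal Y is cheaper by 23.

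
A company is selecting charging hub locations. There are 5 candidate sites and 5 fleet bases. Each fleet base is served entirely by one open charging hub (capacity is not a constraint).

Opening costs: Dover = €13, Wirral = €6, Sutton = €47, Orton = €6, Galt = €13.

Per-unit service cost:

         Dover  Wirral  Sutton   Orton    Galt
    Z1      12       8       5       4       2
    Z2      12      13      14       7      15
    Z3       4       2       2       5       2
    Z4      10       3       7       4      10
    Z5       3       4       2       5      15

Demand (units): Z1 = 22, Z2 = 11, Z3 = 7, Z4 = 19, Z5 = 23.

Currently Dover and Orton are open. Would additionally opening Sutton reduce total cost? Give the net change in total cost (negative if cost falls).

Current service cost with {Dover, Orton}: 338.
Adding Sutton: each fleet base re-picks its cheapest; new service cost 301, saving 37.
Extra fixed cost: 47. Net change = 47 − 37 = 10.
(Totals: 357 → 367.)

No — net change +10 (cost rises by 10).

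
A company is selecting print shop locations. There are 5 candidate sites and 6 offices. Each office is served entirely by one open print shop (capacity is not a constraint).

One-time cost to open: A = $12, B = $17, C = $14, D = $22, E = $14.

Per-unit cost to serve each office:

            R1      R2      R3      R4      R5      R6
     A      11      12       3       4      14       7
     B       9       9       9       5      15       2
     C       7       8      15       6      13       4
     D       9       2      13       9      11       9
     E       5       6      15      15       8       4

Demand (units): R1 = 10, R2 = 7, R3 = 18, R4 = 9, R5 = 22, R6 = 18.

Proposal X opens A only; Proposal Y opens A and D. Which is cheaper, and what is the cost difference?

Proposal Y is cheaper by 134.

Proposal X: {A}: R1→A 11·10=110, R2→A 12·7=84, R3→A 3·18=54, R4→A 4·9=36, R5→A 14·22=308, R6→A 7·18=126. Service 718; fixed 12; total 730.
Proposal Y: {A, D}: R1→D 9·10=90, R2→D 2·7=14, R3→A 3·18=54, R4→A 4·9=36, R5→D 11·22=242, R6→A 7·18=126. Service 562; fixed 34; total 596.
Difference: |730 − 596| = 134.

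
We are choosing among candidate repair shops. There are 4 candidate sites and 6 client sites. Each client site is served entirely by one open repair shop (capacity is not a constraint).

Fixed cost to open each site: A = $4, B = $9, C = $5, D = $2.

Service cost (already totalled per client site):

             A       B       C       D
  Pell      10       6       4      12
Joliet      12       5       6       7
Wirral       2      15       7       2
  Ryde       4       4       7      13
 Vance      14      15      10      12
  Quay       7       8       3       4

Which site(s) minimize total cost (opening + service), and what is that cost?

For any fixed open set, each client site goes to its cheapest open site; total = fixed + service.
{A, C}: Pell→C 4, Joliet→C 6, Wirral→A 2, Ryde→A 4, Vance→C 10, Quay→C 3. Service 29; fixed 9; total 38.
{C, D}: service 32 + fixed 7 = 39
{A, C, D}: service 29 + fixed 11 = 40
{A, B, C, D}: service 28 + fixed 20 = 48
(All 15 nonempty subsets were checked; A and C is lowest.)

Open A and C; minimum total cost 38.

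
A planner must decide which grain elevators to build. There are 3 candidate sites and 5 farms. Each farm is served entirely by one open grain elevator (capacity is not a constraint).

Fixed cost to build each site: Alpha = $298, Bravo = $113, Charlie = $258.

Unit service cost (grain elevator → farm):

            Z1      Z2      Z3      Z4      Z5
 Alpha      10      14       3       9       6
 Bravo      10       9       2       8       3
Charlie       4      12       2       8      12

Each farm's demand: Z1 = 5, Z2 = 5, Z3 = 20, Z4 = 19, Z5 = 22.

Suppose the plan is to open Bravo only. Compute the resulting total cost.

Each farm is assigned to its cheapest site among the open ones.
{Bravo}: Z1→Bravo 10·5=50, Z2→Bravo 9·5=45, Z3→Bravo 2·20=40, Z4→Bravo 8·19=152, Z5→Bravo 3·22=66. Service 353; fixed 113; total 466.

Total cost: 466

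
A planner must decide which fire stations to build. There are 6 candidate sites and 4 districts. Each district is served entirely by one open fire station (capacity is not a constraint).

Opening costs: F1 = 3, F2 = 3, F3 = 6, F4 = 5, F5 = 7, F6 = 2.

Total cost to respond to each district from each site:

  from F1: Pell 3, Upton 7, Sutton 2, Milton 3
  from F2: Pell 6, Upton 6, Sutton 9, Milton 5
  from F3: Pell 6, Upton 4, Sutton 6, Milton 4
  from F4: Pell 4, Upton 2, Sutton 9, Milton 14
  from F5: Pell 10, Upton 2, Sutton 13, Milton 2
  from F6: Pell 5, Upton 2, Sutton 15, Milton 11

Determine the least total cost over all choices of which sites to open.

Minimum total cost: 15

For any fixed open set, each district goes to its cheapest open site; total = fixed + service.
{F1, F6}: Pell→F1 3, Upton→F6 2, Sutton→F1 2, Milton→F1 3. Service 10; fixed 5; total 15.
{F1}: service 15 + fixed 3 = 18
{F1, F2, F6}: Pell→F1 3, Upton→F6 2, Sutton→F1 2, Milton→F1 3. Service 10; fixed 8; total 18.
{F1, F2, F3, F4, F5, F6}: Pell→F1 3, Upton→F4 2, Sutton→F1 2, Milton→F5 2. Service 9; fixed 26; total 35.
No other subset beats 15.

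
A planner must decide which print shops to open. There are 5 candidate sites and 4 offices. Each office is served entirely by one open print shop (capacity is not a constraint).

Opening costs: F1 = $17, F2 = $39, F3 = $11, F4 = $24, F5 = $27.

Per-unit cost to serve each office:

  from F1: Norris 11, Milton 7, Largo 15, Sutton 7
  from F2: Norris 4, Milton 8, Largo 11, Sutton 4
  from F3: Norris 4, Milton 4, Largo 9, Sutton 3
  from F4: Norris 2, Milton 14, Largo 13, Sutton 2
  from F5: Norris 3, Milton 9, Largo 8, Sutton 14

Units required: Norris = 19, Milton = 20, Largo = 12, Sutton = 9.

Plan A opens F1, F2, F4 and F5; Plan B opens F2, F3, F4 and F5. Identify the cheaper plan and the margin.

Plan A: {F1, F2, F4, F5}: Norris→F4 2·19=38, Milton→F1 7·20=140, Largo→F5 8·12=96, Sutton→F4 2·9=18. Service 292; fixed 107; total 399.
Plan B: {F2, F3, F4, F5}: Norris→F4 2·19=38, Milton→F3 4·20=80, Largo→F5 8·12=96, Sutton→F4 2·9=18. Service 232; fixed 101; total 333.
Difference: |399 − 333| = 66.

Plan B is cheaper by 66.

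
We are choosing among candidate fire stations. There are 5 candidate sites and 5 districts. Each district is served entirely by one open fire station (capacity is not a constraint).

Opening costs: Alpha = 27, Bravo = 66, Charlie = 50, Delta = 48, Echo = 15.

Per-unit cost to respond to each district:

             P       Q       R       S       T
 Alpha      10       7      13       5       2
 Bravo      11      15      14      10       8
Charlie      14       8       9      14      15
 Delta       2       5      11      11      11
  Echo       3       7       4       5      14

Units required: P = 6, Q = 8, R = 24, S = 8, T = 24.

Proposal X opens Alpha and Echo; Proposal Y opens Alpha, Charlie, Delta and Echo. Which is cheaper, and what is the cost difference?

Proposal X is cheaper by 76.

Proposal X: {Alpha, Echo}: P→Echo 3·6=18, Q→Alpha 7·8=56, R→Echo 4·24=96, S→Alpha 5·8=40, T→Alpha 2·24=48. Service 258; fixed 42; total 300.
Proposal Y: {Alpha, Charlie, Delta, Echo}: P→Delta 2·6=12, Q→Delta 5·8=40, R→Echo 4·24=96, S→Alpha 5·8=40, T→Alpha 2·24=48. Service 236; fixed 140; total 376.
Difference: |300 − 376| = 76.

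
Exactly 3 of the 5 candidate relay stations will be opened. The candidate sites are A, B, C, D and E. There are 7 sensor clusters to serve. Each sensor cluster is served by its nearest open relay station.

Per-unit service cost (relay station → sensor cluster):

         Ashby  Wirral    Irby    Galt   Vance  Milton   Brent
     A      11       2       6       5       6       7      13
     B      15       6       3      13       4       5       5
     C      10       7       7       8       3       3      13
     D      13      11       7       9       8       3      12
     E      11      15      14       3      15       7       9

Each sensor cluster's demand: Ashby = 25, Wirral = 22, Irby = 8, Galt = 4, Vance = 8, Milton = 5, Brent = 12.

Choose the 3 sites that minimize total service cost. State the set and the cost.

With exactly 3 open, each sensor cluster uses its cheapest among the chosen.
{A, B, C}: Ashby→C 10·25=250, Wirral→A 2·22=44, Irby→B 3·8=24, Galt→A 5·4=20, Vance→C 3·8=24, Milton→C 3·5=15, Brent→B 5·12=60. Service cost 437.
{A, B, D}: service cost 470
{A, B, E}: service cost 472
Among all 10 size-3 choices, {A, B, C} is lowest.

Choose A, B and C; total service cost 437.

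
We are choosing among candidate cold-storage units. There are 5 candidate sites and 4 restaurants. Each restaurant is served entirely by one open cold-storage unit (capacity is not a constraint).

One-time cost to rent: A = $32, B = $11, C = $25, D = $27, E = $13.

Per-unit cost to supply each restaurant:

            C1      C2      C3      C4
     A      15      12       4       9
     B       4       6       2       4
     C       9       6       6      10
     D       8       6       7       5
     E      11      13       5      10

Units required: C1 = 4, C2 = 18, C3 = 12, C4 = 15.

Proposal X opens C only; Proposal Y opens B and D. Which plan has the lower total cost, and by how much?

Proposal X: {C}: C1→C 9·4=36, C2→C 6·18=108, C3→C 6·12=72, C4→C 10·15=150. Service 366; fixed 25; total 391.
Proposal Y: {B, D}: C1→B 4·4=16, C2→B 6·18=108, C3→B 2·12=24, C4→B 4·15=60. Service 208; fixed 38; total 246.
Difference: |391 − 246| = 145.

Proposal Y is cheaper by 145.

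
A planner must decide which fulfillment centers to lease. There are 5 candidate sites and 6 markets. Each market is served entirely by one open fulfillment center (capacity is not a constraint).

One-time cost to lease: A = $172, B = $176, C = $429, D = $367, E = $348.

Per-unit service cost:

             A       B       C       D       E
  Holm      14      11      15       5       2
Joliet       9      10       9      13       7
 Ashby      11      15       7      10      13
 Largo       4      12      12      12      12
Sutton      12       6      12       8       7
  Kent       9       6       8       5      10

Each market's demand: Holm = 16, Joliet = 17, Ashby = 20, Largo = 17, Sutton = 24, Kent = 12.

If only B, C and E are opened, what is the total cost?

Total cost: 1664

Each market is assigned to its cheapest site among the open ones.
{B, C, E}: Holm→E 2·16=32, Joliet→E 7·17=119, Ashby→C 7·20=140, Largo→B 12·17=204, Sutton→B 6·24=144, Kent→B 6·12=72. Service 711; fixed 953; total 1664.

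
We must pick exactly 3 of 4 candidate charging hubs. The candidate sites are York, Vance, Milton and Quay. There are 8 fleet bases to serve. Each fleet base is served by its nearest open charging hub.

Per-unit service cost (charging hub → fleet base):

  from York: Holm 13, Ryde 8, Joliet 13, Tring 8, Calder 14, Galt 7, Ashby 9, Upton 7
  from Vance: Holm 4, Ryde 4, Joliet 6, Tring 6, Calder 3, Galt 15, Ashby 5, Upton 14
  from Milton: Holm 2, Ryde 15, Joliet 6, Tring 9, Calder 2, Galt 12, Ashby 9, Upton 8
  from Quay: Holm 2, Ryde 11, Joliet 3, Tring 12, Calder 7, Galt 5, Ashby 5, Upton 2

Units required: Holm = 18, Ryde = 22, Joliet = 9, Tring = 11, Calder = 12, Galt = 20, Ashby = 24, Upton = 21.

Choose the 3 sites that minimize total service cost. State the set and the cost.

Choose Vance, Milton and Quay; total service cost 503.

With exactly 3 open, each fleet base uses its cheapest among the chosen.
{Vance, Milton, Quay}: Holm→Milton 2·18=36, Ryde→Vance 4·22=88, Joliet→Quay 3·9=27, Tring→Vance 6·11=66, Calder→Milton 2·12=24, Galt→Quay 5·20=100, Ashby→Vance 5·24=120, Upton→Quay 2·21=42. Service cost 503.
{York, Vance, Quay}: service cost 515
{York, Milton, Quay}: service cost 613
Among all 4 size-3 choices, {Vance, Milton, Quay} is lowest.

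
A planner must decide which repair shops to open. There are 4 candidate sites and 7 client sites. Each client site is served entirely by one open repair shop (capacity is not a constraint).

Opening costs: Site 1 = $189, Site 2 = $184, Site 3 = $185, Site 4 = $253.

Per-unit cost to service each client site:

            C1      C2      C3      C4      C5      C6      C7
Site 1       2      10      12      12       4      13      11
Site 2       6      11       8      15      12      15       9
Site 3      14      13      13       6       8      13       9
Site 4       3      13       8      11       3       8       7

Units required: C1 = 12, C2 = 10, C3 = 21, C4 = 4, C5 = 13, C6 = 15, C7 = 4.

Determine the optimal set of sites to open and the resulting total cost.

Open Site 4 only; minimum total cost 818.

For any fixed open set, each client site goes to its cheapest open site; total = fixed + service.
{Site 4}: C1→Site 4 3·12=36, C2→Site 4 13·10=130, C3→Site 4 8·21=168, C4→Site 4 11·4=44, C5→Site 4 3·13=39, C6→Site 4 8·15=120, C7→Site 4 7·4=28. Service 565; fixed 253; total 818.
{Site 1}: C1→Site 1 2·12=24, C2→Site 1 10·10=100, C3→Site 1 12·21=252, C4→Site 1 12·4=48, C5→Site 1 4·13=52, C6→Site 1 13·15=195, C7→Site 1 11·4=44. Service 715; fixed 189; total 904.
{Site 1, Site 4}: service 523 + fixed 442 = 965
{Site 1, Site 2, Site 3, Site 4}: service 503 + fixed 811 = 1314
No other subset beats 818.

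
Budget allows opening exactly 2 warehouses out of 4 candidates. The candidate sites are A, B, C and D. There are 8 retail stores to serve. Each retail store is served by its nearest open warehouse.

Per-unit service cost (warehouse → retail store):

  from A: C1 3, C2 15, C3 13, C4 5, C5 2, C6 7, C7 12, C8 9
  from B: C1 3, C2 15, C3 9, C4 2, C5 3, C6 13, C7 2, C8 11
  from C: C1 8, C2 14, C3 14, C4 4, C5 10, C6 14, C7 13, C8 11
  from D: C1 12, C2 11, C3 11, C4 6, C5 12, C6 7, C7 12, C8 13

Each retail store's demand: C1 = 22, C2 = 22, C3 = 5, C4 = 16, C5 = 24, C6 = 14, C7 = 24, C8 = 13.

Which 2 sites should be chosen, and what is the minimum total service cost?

Choose B and D; total service cost 746.

With exactly 2 open, each retail store uses its cheapest among the chosen.
{B, D}: C1→B 3·22=66, C2→D 11·22=242, C3→B 9·5=45, C4→B 2·16=32, C5→B 3·24=72, C6→D 7·14=98, C7→B 2·24=48, C8→B 11·13=143. Service cost 746.
{A, B}: service cost 784
{B, C}: service cost 896
Among all 6 size-2 choices, {B, D} is lowest.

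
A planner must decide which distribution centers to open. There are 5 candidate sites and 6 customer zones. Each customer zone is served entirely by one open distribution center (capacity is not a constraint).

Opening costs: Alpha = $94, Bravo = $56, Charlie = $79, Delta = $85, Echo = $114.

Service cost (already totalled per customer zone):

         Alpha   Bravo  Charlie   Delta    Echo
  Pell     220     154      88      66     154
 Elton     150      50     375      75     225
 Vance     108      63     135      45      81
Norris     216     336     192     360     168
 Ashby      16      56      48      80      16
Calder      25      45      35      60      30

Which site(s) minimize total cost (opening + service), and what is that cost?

Open Delta and Echo; minimum total cost 599.

For any fixed open set, each customer zone goes to its cheapest open site; total = fixed + service.
{Delta, Echo}: Pell→Delta 66, Elton→Delta 75, Vance→Delta 45, Norris→Echo 168, Ashby→Echo 16, Calder→Echo 30. Service 400; fixed 199; total 599.
{Bravo, Charlie}: Pell→Charlie 88, Elton→Bravo 50, Vance→Bravo 63, Norris→Charlie 192, Ashby→Charlie 48, Calder→Charlie 35. Service 476; fixed 135; total 611.
{Alpha, Delta}: service 443 + fixed 179 = 622
{Alpha, Bravo, Charlie, Delta, Echo}: Pell→Delta 66, Elton→Bravo 50, Vance→Delta 45, Norris→Echo 168, Ashby→Alpha 16, Calder→Alpha 25. Service 370; fixed 428; total 798.
No other subset beats 599.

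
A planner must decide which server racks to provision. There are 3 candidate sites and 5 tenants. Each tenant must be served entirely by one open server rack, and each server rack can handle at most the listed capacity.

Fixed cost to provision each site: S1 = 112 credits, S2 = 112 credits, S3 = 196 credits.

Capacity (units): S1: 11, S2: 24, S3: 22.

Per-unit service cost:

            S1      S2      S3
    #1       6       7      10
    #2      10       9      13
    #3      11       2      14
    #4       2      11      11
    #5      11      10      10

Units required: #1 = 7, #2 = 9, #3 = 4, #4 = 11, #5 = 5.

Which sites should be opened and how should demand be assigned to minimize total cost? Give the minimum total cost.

Minimum total cost: 617

Open {S2, S3}: #1→S2 7·7=49, #2→S2 9·9=81, #3→S2 2·4=8, #4→S3 11·11=121, #5→S3 10·5=50.
Loads: S2 carries 20/24, S3 carries 16/22. Service 309; fixed 308; total 617.
Next best feasible plan costs 630.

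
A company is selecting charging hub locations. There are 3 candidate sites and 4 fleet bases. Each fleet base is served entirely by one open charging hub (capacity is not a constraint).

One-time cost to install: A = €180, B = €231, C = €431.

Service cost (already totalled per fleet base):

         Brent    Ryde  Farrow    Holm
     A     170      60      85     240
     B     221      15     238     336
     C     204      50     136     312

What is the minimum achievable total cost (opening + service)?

Minimum total cost: 735

For any fixed open set, each fleet base goes to its cheapest open site; total = fixed + service.
{A}: Brent→A 170, Ryde→A 60, Farrow→A 85, Holm→A 240. Service 555; fixed 180; total 735.
{A, B}: service 510 + fixed 411 = 921
{B}: service 810 + fixed 231 = 1041
{A, B, C}: service 510 + fixed 842 = 1352
No other subset beats 735.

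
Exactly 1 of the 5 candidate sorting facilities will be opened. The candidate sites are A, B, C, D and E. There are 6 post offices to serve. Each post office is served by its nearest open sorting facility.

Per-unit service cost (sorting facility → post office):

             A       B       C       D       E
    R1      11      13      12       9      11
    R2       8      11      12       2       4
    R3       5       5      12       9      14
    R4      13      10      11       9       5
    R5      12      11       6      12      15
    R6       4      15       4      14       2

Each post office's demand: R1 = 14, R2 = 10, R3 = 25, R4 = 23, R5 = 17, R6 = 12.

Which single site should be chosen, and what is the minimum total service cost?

Choose A only; total service cost 910.

With exactly 1 open, each post office uses its cheapest among the chosen.
{A}: R1→A 11·14=154, R2→A 8·10=80, R3→A 5·25=125, R4→A 13·23=299, R5→A 12·17=204, R6→A 4·12=48. Service cost 910.
{E}: service cost 938
{D}: service cost 950
Among all 5 size-1 choices, {A} is lowest.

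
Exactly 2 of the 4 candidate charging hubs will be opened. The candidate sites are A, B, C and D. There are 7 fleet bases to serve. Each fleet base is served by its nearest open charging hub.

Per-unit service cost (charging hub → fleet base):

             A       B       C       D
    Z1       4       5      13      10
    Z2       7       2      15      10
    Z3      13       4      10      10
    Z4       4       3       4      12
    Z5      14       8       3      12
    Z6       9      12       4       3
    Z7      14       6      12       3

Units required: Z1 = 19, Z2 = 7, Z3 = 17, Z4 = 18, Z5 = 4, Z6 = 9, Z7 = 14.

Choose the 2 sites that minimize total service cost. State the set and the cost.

Choose B and D; total service cost 332.

With exactly 2 open, each fleet base uses its cheapest among the chosen.
{B, D}: Z1→B 5·19=95, Z2→B 2·7=14, Z3→B 4·17=68, Z4→B 3·18=54, Z5→B 8·4=32, Z6→D 3·9=27, Z7→D 3·14=42. Service cost 332.
{B, C}: service cost 363
{A, B}: service cost 409
Among all 6 size-2 choices, {B, D} is lowest.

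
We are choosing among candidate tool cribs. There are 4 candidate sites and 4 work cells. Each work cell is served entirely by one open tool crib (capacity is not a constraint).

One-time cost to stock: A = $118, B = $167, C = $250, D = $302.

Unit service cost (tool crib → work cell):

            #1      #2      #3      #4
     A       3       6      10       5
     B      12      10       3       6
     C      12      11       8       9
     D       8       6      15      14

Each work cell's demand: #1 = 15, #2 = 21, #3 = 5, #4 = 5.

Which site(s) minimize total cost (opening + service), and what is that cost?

Open A only; minimum total cost 364.

For any fixed open set, each work cell goes to its cheapest open site; total = fixed + service.
{A}: #1→A 3·15=45, #2→A 6·21=126, #3→A 10·5=50, #4→A 5·5=25. Service 246; fixed 118; total 364.
{A, B}: #1→A 3·15=45, #2→A 6·21=126, #3→B 3·5=15, #4→A 5·5=25. Service 211; fixed 285; total 496.
{B}: service 435 + fixed 167 = 602
{A, B, C, D}: #1→A 3·15=45, #2→A 6·21=126, #3→B 3·5=15, #4→A 5·5=25. Service 211; fixed 837; total 1048.
No other subset beats 364.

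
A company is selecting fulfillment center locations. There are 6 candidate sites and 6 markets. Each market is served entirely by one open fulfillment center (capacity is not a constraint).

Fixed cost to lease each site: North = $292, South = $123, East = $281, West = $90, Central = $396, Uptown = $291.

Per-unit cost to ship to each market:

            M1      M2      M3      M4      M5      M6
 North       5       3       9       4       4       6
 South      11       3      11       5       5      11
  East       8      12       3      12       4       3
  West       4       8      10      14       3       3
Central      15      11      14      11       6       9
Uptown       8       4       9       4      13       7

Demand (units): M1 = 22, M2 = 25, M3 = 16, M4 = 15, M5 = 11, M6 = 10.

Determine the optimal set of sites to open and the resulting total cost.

For any fixed open set, each market goes to its cheapest open site; total = fixed + service.
{South, West}: M1→West 4·22=88, M2→South 3·25=75, M3→West 10·16=160, M4→South 5·15=75, M5→West 3·11=33, M6→West 3·10=30. Service 461; fixed 213; total 674.
{North}: service 493 + fixed 292 = 785
{West}: service 721 + fixed 90 = 811
{North, South, East, West, Central, Uptown}: M1→West 4·22=88, M2→North 3·25=75, M3→East 3·16=48, M4→North 4·15=60, M5→West 3·11=33, M6→East 3·10=30. Service 334; fixed 1473; total 1807.
No other subset beats 674.

Open South and West; minimum total cost 674.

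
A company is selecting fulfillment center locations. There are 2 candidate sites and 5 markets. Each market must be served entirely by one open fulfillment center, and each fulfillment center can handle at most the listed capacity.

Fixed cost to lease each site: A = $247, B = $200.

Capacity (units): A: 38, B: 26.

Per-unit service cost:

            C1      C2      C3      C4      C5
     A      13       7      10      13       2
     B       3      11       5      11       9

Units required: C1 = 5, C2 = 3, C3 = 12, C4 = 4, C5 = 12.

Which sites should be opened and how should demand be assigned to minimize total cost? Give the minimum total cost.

Minimum total cost: 529

Open {A}: C1→A 13·5=65, C2→A 7·3=21, C3→A 10·12=120, C4→A 13·4=52, C5→A 2·12=24.
Loads: A carries 36/38. Service 282; fixed 247; total 529.
Next best feasible plan costs 611.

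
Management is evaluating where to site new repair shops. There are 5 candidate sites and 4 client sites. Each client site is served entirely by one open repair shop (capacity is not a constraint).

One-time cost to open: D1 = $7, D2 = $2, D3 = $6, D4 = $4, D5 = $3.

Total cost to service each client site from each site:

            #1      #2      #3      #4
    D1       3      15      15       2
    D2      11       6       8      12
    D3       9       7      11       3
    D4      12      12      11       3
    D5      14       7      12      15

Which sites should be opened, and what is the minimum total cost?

For any fixed open set, each client site goes to its cheapest open site; total = fixed + service.
{D1, D2}: #1→D1 3, #2→D2 6, #3→D2 8, #4→D1 2. Service 19; fixed 9; total 28.
{D1, D2, D5}: #1→D1 3, #2→D2 6, #3→D2 8, #4→D1 2. Service 19; fixed 12; total 31.
{D1, D2, D4}: #1→D1 3, #2→D2 6, #3→D2 8, #4→D1 2. Service 19; fixed 13; total 32.
{D1, D2, D3, D4, D5}: #1→D1 3, #2→D2 6, #3→D2 8, #4→D1 2. Service 19; fixed 22; total 41.
No other subset beats 28.

Open D1 and D2; minimum total cost 28.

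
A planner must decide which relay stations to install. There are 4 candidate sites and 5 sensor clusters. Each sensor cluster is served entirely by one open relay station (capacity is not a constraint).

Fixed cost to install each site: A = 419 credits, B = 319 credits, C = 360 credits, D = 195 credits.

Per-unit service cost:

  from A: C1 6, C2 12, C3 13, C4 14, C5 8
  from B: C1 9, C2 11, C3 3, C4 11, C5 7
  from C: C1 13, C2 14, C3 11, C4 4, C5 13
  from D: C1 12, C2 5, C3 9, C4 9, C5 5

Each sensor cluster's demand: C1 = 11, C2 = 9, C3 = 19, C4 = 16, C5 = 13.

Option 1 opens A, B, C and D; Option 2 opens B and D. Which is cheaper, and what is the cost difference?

Option 1: {A, B, C, D}: C1→A 6·11=66, C2→D 5·9=45, C3→B 3·19=57, C4→C 4·16=64, C5→D 5·13=65. Service 297; fixed 1293; total 1590.
Option 2: {B, D}: C1→B 9·11=99, C2→D 5·9=45, C3→B 3·19=57, C4→D 9·16=144, C5→D 5·13=65. Service 410; fixed 514; total 924.
Difference: |1590 − 924| = 666.

Option 2 is cheaper by 666.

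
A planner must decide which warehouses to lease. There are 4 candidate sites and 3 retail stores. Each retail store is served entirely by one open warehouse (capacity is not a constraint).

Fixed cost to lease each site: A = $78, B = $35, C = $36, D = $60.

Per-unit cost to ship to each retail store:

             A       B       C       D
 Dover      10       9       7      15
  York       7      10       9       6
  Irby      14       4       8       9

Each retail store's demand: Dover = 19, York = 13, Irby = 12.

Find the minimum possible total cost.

For any fixed open set, each retail store goes to its cheapest open site; total = fixed + service.
{B, C}: Dover→C 7·19=133, York→C 9·13=117, Irby→B 4·12=48. Service 298; fixed 71; total 369.
{C}: service 346 + fixed 36 = 382
{B}: Dover→B 9·19=171, York→B 10·13=130, Irby→B 4·12=48. Service 349; fixed 35; total 384.
{A, B, C, D}: service 259 + fixed 209 = 468
No other subset beats 369.

Minimum total cost: 369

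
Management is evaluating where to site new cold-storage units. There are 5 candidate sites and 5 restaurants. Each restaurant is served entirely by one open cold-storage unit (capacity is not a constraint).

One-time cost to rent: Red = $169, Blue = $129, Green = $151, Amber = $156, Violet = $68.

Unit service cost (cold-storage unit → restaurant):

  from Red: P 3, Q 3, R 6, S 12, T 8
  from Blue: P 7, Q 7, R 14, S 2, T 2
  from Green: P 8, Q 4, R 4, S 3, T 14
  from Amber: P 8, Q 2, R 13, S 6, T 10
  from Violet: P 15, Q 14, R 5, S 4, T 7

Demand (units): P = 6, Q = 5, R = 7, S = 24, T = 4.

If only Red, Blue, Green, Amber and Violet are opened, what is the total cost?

Each restaurant is assigned to its cheapest site among the open ones.
{Red, Blue, Green, Amber, Violet}: P→Red 3·6=18, Q→Amber 2·5=10, R→Green 4·7=28, S→Blue 2·24=48, T→Blue 2·4=8. Service 112; fixed 673; total 785.

Total cost: 785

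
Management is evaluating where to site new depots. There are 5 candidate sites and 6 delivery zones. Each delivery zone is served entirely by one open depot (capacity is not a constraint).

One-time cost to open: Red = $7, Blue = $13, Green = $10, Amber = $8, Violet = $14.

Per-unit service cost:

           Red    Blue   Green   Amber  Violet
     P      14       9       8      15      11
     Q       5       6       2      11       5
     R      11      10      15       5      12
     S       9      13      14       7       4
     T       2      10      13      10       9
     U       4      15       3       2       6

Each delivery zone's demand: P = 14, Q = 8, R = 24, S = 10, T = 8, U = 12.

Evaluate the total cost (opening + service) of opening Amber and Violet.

Total cost: 472

Each delivery zone is assigned to its cheapest site among the open ones.
{Amber, Violet}: P→Violet 11·14=154, Q→Violet 5·8=40, R→Amber 5·24=120, S→Violet 4·10=40, T→Violet 9·8=72, U→Amber 2·12=24. Service 450; fixed 22; total 472.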